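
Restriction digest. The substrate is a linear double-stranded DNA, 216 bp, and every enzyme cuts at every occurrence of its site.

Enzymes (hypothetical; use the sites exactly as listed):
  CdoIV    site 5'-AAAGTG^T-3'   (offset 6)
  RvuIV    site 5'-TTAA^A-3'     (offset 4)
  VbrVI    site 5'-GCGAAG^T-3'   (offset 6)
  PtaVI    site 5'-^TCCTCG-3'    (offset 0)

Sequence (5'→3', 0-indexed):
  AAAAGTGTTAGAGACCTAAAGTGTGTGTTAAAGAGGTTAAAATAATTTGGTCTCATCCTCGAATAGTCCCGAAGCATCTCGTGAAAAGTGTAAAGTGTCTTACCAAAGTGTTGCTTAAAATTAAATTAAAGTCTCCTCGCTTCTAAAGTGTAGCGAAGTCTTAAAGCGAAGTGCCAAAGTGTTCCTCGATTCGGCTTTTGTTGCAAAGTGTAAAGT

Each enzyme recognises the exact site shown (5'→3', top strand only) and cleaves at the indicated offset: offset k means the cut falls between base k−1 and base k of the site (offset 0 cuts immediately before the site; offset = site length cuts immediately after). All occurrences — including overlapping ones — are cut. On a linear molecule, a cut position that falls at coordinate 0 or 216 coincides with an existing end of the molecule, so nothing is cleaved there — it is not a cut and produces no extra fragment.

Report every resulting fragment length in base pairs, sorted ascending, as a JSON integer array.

Scan for sites:
  CdoIV (AAAGTGT, off=6): starts [1, 17, 84, 91, 104, 144, 175, 204] → cuts [7, 23, 90, 97, 110, 150, 181, 210]
  RvuIV (TTAAA, off=4): starts [27, 36, 114, 120, 125, 160] → cuts [31, 40, 118, 124, 129, 164]
  VbrVI (GCGAAGT, off=6): starts [152, 165] → cuts [158, 171]
  PtaVI (TCCTCG, off=0): starts [55, 133, 182] → cuts [55, 133, 182]

Pooled cuts: [7, 23, 31, 40, 55, 90, 97, 110, 118, 124, 129, 133, 150, 158, 164, 171, 181, 182, 210]

Fragments:
  [0,7): 7 bp
  [7,23): 16 bp
  [23,31): 8 bp
  [31,40): 9 bp
  [40,55): 15 bp
  [55,90): 35 bp
  [90,97): 7 bp
  [97,110): 13 bp
  [110,118): 8 bp
  [118,124): 6 bp
  [124,129): 5 bp
  [129,133): 4 bp
  [133,150): 17 bp
  [150,158): 8 bp
  [158,164): 6 bp
  [164,171): 7 bp
  [171,181): 10 bp
  [181,182): 1 bp
  [182,210): 28 bp
  [210,216): 6 bp

[1,4,5,6,6,6,7,7,7,8,8,8,9,10,13,15,16,17,28,35]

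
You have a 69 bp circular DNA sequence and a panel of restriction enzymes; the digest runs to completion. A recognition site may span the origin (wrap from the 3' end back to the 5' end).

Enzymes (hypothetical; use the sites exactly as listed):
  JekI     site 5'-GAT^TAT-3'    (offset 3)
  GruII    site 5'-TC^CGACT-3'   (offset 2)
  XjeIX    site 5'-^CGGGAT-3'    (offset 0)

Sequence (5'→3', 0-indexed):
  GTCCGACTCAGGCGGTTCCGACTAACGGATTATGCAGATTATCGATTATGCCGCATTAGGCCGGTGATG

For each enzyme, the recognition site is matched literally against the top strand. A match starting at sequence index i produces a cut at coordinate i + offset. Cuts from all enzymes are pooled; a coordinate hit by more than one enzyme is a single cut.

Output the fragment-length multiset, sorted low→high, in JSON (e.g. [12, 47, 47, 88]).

[7,9,12,15,26]

Site scan:
  JekI GATTAT/3: at [27, 36, 43] ⇒ [30, 39, 46]
  GruII TCCGACT/2: at [1, 16] ⇒ [3, 18]
  XjeIX (CGGGAT, off=0): no sites

All cut coordinates (distinct, sorted): [3, 18, 30, 39, 46]

Fragment lengths:
  3→18: 15 bp
  18→30: 12 bp
  30→39: 9 bp
  39→46: 7 bp
  46→3 (wrap): 69-46+3 = 26 bp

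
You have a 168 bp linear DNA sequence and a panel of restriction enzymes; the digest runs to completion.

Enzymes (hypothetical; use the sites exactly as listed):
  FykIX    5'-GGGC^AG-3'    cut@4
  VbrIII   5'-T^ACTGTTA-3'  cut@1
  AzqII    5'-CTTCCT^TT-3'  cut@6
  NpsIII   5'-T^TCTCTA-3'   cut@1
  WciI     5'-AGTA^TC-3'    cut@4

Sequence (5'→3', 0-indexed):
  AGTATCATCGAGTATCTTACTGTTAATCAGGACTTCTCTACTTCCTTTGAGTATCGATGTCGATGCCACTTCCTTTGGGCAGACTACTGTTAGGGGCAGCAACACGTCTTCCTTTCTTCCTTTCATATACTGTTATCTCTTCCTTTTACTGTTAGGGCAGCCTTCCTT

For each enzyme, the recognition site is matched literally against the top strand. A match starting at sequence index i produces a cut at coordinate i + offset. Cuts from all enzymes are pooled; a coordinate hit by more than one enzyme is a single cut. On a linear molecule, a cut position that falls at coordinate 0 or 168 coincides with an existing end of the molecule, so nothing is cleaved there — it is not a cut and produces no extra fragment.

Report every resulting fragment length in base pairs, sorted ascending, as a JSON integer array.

[3,4,4,5,6,7,7,8,10,10,11,12,12,16,16,16,21]

Per-enzyme occurrences:
  FykIX (GGGCAG, off=4): starts [76, 93, 154] → cuts [80, 97, 158]
  VbrIII (TACTGTTA, off=1): starts [17, 84, 127, 146] → cuts [18, 85, 128, 147]
  AzqII (CTTCCTTT, off=6): starts [40, 68, 107, 115, 138] → cuts [46, 74, 113, 121, 144]
  NpsIII (TTCTCTA, off=1): starts [33] → cuts [34]
  WciI (AGTATC, off=4): starts [0, 10, 49] → cuts [4, 14, 53]

All cut coordinates (distinct, sorted): [4, 14, 18, 34, 46, 53, 74, 80, 85, 97, 113, 121, 128, 144, 147, 158]

Fragment lengths:
  [0,4): 4 bp
  [4,14): 10 bp
  [14,18): 4 bp
  [18,34): 16 bp
  [34,46): 12 bp
  [46,53): 7 bp
  [53,74): 21 bp
  [74,80): 6 bp
  [80,85): 5 bp
  [85,97): 12 bp
  [97,113): 16 bp
  [113,121): 8 bp
  [121,128): 7 bp
  [128,144): 16 bp
  [144,147): 3 bp
  [147,158): 11 bp
  [158,168): 10 bp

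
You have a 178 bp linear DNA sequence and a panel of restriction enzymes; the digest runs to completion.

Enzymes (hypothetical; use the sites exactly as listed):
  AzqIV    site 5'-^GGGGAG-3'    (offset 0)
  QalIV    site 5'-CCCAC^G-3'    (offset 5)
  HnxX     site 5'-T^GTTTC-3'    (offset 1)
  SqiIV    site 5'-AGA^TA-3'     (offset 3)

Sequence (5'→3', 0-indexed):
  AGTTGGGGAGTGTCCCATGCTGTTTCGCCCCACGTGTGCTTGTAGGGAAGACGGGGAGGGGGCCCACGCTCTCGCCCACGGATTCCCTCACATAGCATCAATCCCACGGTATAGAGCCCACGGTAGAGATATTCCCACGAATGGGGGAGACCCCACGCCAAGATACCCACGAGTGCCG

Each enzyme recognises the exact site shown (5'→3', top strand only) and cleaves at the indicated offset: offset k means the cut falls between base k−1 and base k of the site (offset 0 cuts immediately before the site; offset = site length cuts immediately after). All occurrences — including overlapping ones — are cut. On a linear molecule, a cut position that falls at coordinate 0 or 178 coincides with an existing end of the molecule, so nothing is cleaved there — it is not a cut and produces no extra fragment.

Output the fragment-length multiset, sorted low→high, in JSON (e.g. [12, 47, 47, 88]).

[4,5,7,7,8,8,9,12,12,13,14,15,17,19,28]

Scan for sites:
  AzqIV (GGGGAG, off=0): starts [4, 52, 143] → cuts [4, 52, 143]
  QalIV (CCCACG, off=5): starts [28, 62, 74, 102, 116, 133, 151, 165] → cuts [33, 67, 79, 107, 121, 138, 156, 170]
  HnxX (TGTTTC, off=1): starts [20] → cuts [21]
  SqiIV (AGATA, off=3): starts [126, 160] → cuts [129, 163]

All cut coordinates (distinct, sorted): [4, 21, 33, 52, 67, 79, 107, 121, 129, 138, 143, 156, 163, 170]

Fragment lengths:
  [0,4): 4 bp
  [4,21): 17 bp
  [21,33): 12 bp
  [33,52): 19 bp
  [52,67): 15 bp
  [67,79): 12 bp
  [79,107): 28 bp
  [107,121): 14 bp
  [121,129): 8 bp
  [129,138): 9 bp
  [138,143): 5 bp
  [143,156): 13 bp
  [156,163): 7 bp
  [163,170): 7 bp
  [170,178): 8 bp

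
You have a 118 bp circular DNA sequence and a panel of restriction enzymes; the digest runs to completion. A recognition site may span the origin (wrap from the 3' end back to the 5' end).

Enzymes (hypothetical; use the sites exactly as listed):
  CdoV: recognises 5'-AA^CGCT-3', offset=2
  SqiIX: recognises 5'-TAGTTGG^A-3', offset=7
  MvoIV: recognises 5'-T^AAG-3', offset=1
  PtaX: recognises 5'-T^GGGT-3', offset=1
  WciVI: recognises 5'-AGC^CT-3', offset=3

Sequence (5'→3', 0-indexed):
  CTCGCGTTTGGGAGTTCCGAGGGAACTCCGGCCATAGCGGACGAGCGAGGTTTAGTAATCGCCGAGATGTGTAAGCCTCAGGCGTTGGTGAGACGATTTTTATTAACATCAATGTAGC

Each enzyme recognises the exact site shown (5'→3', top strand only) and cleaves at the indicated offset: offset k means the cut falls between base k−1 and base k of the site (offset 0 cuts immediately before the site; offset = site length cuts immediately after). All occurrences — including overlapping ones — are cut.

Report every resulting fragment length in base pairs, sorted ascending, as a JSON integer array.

Site scan:
  CdoV (AACGCT, off=2): no sites
  SqiIX (TAGTTGGA, off=7): no sites
  MvoIV (TAAG, off=1): starts [71] → cuts [72]
  PtaX (TGGGT, off=1): no sites
  WciVI (AGCCT, off=3): starts [73, 115] → cuts [0, 76]

All cut coordinates (distinct, sorted): [0, 72, 76]

Fragment lengths:
  0→72: 72 bp
  72→76: 4 bp
  76→0 (wrap): 118-76+0 = 42 bp

[4,42,72]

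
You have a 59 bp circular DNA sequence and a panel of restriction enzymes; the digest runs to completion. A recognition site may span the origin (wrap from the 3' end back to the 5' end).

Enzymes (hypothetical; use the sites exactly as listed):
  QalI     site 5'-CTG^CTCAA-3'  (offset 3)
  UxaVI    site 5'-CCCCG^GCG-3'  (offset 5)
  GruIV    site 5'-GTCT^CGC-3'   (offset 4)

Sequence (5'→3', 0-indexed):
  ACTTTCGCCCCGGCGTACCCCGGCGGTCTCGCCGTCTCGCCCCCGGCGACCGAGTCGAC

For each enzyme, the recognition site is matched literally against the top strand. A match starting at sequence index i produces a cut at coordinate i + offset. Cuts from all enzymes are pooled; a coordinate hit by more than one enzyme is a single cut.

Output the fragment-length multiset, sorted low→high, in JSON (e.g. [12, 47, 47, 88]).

[7,8,8,10,26]

Per-enzyme occurrences:
  QalI (CTGCTCAA, off=3): no sites
  UxaVI CCCCGGCG/5: at [7, 17, 40] ⇒ [12, 22, 45]
  GruIV GTCTCGC/4: at [25, 33] ⇒ [29, 37]

All cut coordinates (distinct, sorted): [12, 22, 29, 37, 45]

Fragments:
  12→22: 10 bp
  22→29: 7 bp
  29→37: 8 bp
  37→45: 8 bp
  45→12 (wrap): 59-45+12 = 26 bp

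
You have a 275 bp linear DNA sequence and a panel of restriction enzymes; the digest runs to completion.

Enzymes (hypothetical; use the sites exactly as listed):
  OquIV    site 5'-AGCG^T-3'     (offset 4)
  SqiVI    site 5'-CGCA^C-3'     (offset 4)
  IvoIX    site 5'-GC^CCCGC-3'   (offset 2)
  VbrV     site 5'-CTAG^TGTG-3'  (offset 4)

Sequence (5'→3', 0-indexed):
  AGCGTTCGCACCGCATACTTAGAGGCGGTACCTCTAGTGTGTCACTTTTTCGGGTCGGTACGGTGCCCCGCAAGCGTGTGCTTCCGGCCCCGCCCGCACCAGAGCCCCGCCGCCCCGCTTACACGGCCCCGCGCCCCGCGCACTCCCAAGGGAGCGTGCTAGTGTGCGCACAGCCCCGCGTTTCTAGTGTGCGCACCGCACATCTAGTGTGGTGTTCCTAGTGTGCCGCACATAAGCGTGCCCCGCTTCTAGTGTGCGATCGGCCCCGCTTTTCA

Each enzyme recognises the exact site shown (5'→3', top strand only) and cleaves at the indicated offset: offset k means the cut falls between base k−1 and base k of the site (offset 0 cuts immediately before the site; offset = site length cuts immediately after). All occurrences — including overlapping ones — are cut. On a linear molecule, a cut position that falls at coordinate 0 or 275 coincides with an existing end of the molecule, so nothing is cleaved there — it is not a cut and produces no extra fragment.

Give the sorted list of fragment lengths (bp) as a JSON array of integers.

Scan for sites:
  OquIV AGCGT/4: at [0, 72, 152, 234] ⇒ [4, 76, 156, 238]
  SqiVI CGCAC/4: at [6, 94, 138, 166, 191, 196, 226] ⇒ [10, 98, 142, 170, 195, 200, 230]
  IvoIX GCCCCGC/2: at [64, 86, 103, 111, 125, 132, 172, 239, 262] ⇒ [66, 88, 105, 113, 127, 134, 174, 241, 264]
  VbrV CTAGTGTG/4: at [33, 158, 183, 203, 217, 248] ⇒ [37, 162, 187, 207, 221, 252]

Pooled cuts: [4, 10, 37, 66, 76, 88, 98, 105, 113, 127, 134, 142, 156, 162, 170, 174, 187, 195, 200, 207, 221, 230, 238, 241, 252, 264]

Fragments:
  [0,4): 4 bp
  [4,10): 6 bp
  [10,37): 27 bp
  [37,66): 29 bp
  [66,76): 10 bp
  [76,88): 12 bp
  [88,98): 10 bp
  [98,105): 7 bp
  [105,113): 8 bp
  [113,127): 14 bp
  [127,134): 7 bp
  [134,142): 8 bp
  [142,156): 14 bp
  [156,162): 6 bp
  [162,170): 8 bp
  [170,174): 4 bp
  [174,187): 13 bp
  [187,195): 8 bp
  [195,200): 5 bp
  [200,207): 7 bp
  [207,221): 14 bp
  [221,230): 9 bp
  [230,238): 8 bp
  [238,241): 3 bp
  [241,252): 11 bp
  [252,264): 12 bp
  [264,275): 11 bp

[3,4,4,5,6,6,7,7,7,8,8,8,8,8,9,10,10,11,11,12,12,13,14,14,14,27,29]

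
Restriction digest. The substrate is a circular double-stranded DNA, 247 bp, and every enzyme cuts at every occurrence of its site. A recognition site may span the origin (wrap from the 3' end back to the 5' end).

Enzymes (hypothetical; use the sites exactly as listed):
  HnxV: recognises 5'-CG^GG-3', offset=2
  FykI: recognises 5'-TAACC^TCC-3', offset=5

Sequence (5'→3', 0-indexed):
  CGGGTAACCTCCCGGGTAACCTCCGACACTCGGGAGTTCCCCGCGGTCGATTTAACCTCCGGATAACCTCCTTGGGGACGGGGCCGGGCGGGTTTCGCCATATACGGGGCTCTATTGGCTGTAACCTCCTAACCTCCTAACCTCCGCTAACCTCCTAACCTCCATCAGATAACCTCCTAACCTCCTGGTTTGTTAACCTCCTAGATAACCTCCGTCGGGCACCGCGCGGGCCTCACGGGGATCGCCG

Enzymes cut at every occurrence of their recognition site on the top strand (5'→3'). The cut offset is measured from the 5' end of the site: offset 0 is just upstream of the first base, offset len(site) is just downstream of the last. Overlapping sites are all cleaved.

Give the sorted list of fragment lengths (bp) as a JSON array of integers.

[4,5,6,7,7,7,8,8,8,8,9,10,11,11,11,12,12,12,14,16,16,20,25]

Per-enzyme occurrences:
  HnxV CGGG/2: at [0, 12, 30, 78, 84, 88, 104, 215, 226, 235] ⇒ [2, 14, 32, 80, 86, 90, 106, 217, 228, 237]
  FykI TAACCTCC/5: at [4, 16, 52, 63, 121, 129, 137, 147, 155, 169, 177, 193, 205] ⇒ [9, 21, 57, 68, 126, 134, 142, 152, 160, 174, 182, 198, 210]

Pooled cuts: [2, 9, 14, 21, 32, 57, 68, 80, 86, 90, 106, 126, 134, 142, 152, 160, 174, 182, 198, 210, 217, 228, 237]

Fragments:
  2→9: 7 bp
  9→14: 5 bp
  14→21: 7 bp
  21→32: 11 bp
  32→57: 25 bp
  57→68: 11 bp
  68→80: 12 bp
  80→86: 6 bp
  86→90: 4 bp
  90→106: 16 bp
  106→126: 20 bp
  126→134: 8 bp
  134→142: 8 bp
  142→152: 10 bp
  152→160: 8 bp
  160→174: 14 bp
  174→182: 8 bp
  182→198: 16 bp
  198→210: 12 bp
  210→217: 7 bp
  217→228: 11 bp
  228→237: 9 bp
  237→2 (wrap): 247-237+2 = 12 bp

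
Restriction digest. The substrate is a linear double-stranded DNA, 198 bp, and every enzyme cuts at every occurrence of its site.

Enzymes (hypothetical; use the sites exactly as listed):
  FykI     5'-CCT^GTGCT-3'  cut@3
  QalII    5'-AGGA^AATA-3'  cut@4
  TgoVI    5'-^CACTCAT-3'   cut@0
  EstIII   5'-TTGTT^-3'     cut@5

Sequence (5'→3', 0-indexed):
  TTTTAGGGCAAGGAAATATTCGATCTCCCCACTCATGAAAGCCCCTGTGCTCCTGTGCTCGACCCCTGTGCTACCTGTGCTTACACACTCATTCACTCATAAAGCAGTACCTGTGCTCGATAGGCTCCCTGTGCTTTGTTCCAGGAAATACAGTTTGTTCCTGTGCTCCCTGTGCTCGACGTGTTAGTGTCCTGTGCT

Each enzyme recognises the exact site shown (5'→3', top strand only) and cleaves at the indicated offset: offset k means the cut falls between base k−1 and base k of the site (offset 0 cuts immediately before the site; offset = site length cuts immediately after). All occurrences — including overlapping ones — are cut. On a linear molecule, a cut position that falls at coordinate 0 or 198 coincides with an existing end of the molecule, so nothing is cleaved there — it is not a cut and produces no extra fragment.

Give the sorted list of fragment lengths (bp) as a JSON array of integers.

Scan for sites:
  FykI CCTGTGCT/3: at [43, 51, 64, 73, 109, 127, 159, 168, 190] ⇒ [46, 54, 67, 76, 112, 130, 162, 171, 193]
  QalII AGGAAATA/4: at [10, 142] ⇒ [14, 146]
  TgoVI CACTCAT/0: at [29, 85, 93] ⇒ [29, 85, 93]
  EstIII TTGTT/5: at [135, 154] ⇒ [140, 159]

All cut coordinates (distinct, sorted): [14, 29, 46, 54, 67, 76, 85, 93, 112, 130, 140, 146, 159, 162, 171, 193]

Fragment lengths:
  [0,14): 14 bp
  [14,29): 15 bp
  [29,46): 17 bp
  [46,54): 8 bp
  [54,67): 13 bp
  [67,76): 9 bp
  [76,85): 9 bp
  [85,93): 8 bp
  [93,112): 19 bp
  [112,130): 18 bp
  [130,140): 10 bp
  [140,146): 6 bp
  [146,159): 13 bp
  [159,162): 3 bp
  [162,171): 9 bp
  [171,193): 22 bp
  [193,198): 5 bp

[3,5,6,8,8,9,9,9,10,13,13,14,15,17,18,19,22]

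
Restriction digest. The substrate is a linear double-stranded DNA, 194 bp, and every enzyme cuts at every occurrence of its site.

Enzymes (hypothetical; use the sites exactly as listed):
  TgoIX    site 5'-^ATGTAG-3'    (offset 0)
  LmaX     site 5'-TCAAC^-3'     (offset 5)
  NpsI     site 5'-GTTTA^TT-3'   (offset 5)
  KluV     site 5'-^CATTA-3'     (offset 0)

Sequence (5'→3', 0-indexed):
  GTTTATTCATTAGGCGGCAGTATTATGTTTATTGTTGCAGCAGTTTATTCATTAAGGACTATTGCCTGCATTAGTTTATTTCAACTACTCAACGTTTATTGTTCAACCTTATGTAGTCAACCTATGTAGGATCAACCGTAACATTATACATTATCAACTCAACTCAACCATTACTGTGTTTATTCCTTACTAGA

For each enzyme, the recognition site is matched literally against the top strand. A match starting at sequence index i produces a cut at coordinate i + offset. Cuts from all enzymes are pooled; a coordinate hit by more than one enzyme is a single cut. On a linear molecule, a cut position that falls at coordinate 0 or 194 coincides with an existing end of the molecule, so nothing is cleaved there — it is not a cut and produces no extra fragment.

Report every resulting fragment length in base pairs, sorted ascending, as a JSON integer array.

[2,2,2,3,5,5,5,5,5,7,7,8,9,10,10,11,12,13,14,16,19,24]

Scan for sites:
  TgoIX ATGTAG/0: at [110, 123] ⇒ [110, 123]
  LmaX TCAAC/5: at [80, 88, 102, 116, 131, 153, 158, 163] ⇒ [85, 93, 107, 121, 136, 158, 163, 168]
  NpsI GTTTATT/5: at [0, 26, 42, 73, 93, 177] ⇒ [5, 31, 47, 78, 98, 182]
  KluV CATTA/0: at [7, 49, 68, 141, 148, 168] ⇒ [7, 49, 68, 141, 148, 168]

Pooled cuts: [5, 7, 31, 47, 49, 68, 78, 85, 93, 98, 107, 110, 121, 123, 136, 141, 148, 158, 163, 168, 182]

Fragment lengths:
  [0,5): 5 bp
  [5,7): 2 bp
  [7,31): 24 bp
  [31,47): 16 bp
  [47,49): 2 bp
  [49,68): 19 bp
  [68,78): 10 bp
  [78,85): 7 bp
  [85,93): 8 bp
  [93,98): 5 bp
  [98,107): 9 bp
  [107,110): 3 bp
  [110,121): 11 bp
  [121,123): 2 bp
  [123,136): 13 bp
  [136,141): 5 bp
  [141,148): 7 bp
  [148,158): 10 bp
  [158,163): 5 bp
  [163,168): 5 bp
  [168,182): 14 bp
  [182,194): 12 bp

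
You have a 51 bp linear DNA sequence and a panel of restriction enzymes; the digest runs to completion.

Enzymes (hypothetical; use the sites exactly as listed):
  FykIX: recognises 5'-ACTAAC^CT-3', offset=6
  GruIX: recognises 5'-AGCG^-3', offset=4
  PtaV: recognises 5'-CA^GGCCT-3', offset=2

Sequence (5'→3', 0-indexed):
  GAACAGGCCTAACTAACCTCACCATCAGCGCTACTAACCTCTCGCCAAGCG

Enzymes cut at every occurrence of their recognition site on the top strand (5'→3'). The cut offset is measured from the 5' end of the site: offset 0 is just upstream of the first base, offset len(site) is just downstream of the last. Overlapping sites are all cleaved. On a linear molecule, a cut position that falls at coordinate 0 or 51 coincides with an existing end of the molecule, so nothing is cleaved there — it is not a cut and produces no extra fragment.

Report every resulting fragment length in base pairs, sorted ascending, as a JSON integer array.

Per-enzyme occurrences:
  FykIX (ACTAACCT, off=6): starts [11, 32] → cuts [17, 38]
  GruIX (AGCG, off=4): starts [26, 47] → cuts [30] (position 51 is a terminus of the linear molecule — no cut)
  PtaV (CAGGCCT, off=2): starts [3] → cuts [5]

Pooled cuts: [5, 17, 30, 38]

Fragments:
  [0,5): 5 bp
  [5,17): 12 bp
  [17,30): 13 bp
  [30,38): 8 bp
  [38,51): 13 bp

[5,8,12,13,13]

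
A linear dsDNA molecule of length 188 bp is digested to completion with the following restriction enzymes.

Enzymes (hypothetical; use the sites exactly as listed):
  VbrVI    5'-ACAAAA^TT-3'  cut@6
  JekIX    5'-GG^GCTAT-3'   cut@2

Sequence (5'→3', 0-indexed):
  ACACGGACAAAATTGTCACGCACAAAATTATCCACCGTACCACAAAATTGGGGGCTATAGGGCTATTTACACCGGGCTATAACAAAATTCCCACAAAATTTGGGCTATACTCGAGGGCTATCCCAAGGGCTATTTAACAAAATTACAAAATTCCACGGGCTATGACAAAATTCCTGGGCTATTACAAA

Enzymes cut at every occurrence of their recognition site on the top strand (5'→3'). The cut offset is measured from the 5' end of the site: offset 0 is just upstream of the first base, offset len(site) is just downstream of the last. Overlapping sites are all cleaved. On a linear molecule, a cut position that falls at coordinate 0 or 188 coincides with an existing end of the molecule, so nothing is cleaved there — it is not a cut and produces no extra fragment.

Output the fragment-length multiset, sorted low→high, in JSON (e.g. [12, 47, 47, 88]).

[5,6,7,8,8,8,11,11,12,12,12,12,13,14,14,15,20]

Scan for sites:
  VbrVI (ACAAAATT, off=6): starts [6, 21, 41, 81, 92, 136, 144, 164] → cuts [12, 27, 47, 87, 98, 142, 150, 170]
  JekIX (GGGCTAT, off=2): starts [51, 59, 73, 101, 114, 126, 156, 175] → cuts [53, 61, 75, 103, 116, 128, 158, 177]

Pooled cuts: [12, 27, 47, 53, 61, 75, 87, 98, 103, 116, 128, 142, 150, 158, 170, 177]

Fragments:
  [0,12): 12 bp
  [12,27): 15 bp
  [27,47): 20 bp
  [47,53): 6 bp
  [53,61): 8 bp
  [61,75): 14 bp
  [75,87): 12 bp
  [87,98): 11 bp
  [98,103): 5 bp
  [103,116): 13 bp
  [116,128): 12 bp
  [128,142): 14 bp
  [142,150): 8 bp
  [150,158): 8 bp
  [158,170): 12 bp
  [170,177): 7 bp
  [177,188): 11 bp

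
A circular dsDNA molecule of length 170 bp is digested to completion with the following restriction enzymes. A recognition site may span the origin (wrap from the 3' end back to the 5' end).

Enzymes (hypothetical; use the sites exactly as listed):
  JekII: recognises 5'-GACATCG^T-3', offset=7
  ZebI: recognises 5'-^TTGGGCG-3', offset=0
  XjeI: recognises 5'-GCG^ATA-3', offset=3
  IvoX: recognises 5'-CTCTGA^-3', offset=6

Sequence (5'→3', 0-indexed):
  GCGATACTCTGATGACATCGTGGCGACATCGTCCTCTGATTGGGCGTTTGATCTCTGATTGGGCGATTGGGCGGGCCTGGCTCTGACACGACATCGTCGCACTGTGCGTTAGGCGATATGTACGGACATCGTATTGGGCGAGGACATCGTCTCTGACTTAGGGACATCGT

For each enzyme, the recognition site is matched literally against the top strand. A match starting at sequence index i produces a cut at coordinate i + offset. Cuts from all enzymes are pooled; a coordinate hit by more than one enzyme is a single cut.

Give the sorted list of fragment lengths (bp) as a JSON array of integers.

[2,4,7,8,8,8,9,10,11,13,16,16,19,19,20]

Scan for sites:
  JekII (GACATCGT, off=7): starts [13, 24, 89, 124, 142, 162] → cuts [20, 31, 96, 131, 149, 169]
  ZebI (TTGGGCG, off=0): starts [39, 58, 66, 133] → cuts [39, 58, 66, 133]
  XjeI (GCGATA, off=3): starts [0, 112] → cuts [3, 115]
  IvoX (CTCTGA, off=6): starts [6, 33, 52, 80, 150] → cuts [12, 39, 58, 86, 156]

All cut coordinates (distinct, sorted): [3, 12, 20, 31, 39, 58, 66, 86, 96, 115, 131, 133, 149, 156, 169]

Fragment lengths:
  3→12: 9 bp
  12→20: 8 bp
  20→31: 11 bp
  31→39: 8 bp
  39→58: 19 bp
  58→66: 8 bp
  66→86: 20 bp
  86→96: 10 bp
  96→115: 19 bp
  115→131: 16 bp
  131→133: 2 bp
  133→149: 16 bp
  149→156: 7 bp
  156→169: 13 bp
  169→3 (wrap): 170-169+3 = 4 bp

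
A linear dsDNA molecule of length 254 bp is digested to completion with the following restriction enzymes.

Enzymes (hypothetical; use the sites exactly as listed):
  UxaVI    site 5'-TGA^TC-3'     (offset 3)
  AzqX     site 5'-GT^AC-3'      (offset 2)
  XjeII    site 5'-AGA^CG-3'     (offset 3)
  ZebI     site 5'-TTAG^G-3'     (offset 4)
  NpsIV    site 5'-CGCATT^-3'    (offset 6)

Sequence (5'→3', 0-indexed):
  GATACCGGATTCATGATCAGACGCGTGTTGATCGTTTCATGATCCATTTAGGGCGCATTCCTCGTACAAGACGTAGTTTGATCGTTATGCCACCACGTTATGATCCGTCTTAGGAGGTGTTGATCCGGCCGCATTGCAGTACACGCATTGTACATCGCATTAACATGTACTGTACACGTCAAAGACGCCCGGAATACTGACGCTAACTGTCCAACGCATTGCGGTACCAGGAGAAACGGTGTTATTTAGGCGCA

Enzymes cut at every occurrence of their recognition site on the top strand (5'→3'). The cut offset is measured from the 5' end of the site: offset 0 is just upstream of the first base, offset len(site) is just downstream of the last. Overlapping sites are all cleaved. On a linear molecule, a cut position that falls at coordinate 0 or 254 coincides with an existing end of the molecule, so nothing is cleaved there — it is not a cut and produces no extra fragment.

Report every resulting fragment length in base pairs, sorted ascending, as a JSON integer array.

Per-enzyme occurrences:
  UxaVI (TGATC, off=3): starts [13, 28, 39, 78, 100, 120] → cuts [16, 31, 42, 81, 103, 123]
  AzqX (GTAC, off=2): starts [63, 138, 149, 166, 171, 223] → cuts [65, 140, 151, 168, 173, 225]
  XjeII (AGACG, off=3): starts [18, 68, 182] → cuts [21, 71, 185]
  ZebI (TTAGG, off=4): starts [47, 109, 245] → cuts [51, 113, 249]
  NpsIV (CGCATT, off=6): starts [53, 129, 143, 155, 214] → cuts [59, 135, 149, 161, 220]

All cut coordinates (distinct, sorted): [16, 21, 31, 42, 51, 59, 65, 71, 81, 103, 113, 123, 135, 140, 149, 151, 161, 168, 173, 185, 220, 225, 249]

Fragment lengths:
  [0,16): 16 bp
  [16,21): 5 bp
  [21,31): 10 bp
  [31,42): 11 bp
  [42,51): 9 bp
  [51,59): 8 bp
  [59,65): 6 bp
  [65,71): 6 bp
  [71,81): 10 bp
  [81,103): 22 bp
  [103,113): 10 bp
  [113,123): 10 bp
  [123,135): 12 bp
  [135,140): 5 bp
  [140,149): 9 bp
  [149,151): 2 bp
  [151,161): 10 bp
  [161,168): 7 bp
  [168,173): 5 bp
  [173,185): 12 bp
  [185,220): 35 bp
  [220,225): 5 bp
  [225,249): 24 bp
  [249,254): 5 bp

[2,5,5,5,5,5,6,6,7,8,9,9,10,10,10,10,10,11,12,12,16,22,24,35]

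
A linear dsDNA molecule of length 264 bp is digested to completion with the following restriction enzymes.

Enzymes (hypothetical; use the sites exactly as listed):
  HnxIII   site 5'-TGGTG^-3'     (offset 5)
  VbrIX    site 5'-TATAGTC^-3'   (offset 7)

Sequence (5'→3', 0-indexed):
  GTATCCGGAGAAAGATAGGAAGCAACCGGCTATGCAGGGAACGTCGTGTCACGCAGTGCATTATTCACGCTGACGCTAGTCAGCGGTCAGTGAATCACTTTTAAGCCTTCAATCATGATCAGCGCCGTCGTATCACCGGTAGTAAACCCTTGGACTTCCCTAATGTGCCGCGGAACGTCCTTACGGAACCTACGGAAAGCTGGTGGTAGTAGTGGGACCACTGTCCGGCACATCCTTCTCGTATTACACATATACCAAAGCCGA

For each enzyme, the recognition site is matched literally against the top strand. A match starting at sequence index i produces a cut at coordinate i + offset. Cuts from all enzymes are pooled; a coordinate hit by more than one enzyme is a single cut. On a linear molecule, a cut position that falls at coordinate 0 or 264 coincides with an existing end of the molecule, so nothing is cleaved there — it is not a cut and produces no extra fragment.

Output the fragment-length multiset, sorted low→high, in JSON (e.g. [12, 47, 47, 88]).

[59,205]

Site scan:
  HnxIII TGGTG/5: at [200] ⇒ [205]
  VbrIX (TATAGTC, off=7): no sites

All cut coordinates (distinct, sorted): [205]

Fragments:
  [0,205): 205 bp
  [205,264): 59 bp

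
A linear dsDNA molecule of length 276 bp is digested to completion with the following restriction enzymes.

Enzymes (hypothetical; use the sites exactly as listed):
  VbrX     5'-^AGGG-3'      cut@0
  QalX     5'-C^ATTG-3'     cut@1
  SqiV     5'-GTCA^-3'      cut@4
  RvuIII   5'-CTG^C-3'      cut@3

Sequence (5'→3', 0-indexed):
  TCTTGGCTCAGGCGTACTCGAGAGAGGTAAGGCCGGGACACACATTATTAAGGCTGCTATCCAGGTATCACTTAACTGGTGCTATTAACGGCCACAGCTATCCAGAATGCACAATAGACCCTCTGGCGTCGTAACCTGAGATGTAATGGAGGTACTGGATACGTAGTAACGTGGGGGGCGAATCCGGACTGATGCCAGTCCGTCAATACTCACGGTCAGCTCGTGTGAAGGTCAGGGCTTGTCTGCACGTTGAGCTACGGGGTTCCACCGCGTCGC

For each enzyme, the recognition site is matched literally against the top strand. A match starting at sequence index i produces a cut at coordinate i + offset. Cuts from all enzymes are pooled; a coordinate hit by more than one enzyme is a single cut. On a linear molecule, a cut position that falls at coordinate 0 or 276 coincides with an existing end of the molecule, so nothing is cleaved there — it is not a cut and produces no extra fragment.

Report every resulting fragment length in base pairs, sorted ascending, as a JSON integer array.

[1,11,13,15,31,56,149]

Site scan:
  VbrX AGGG/0: at [233] ⇒ [233]
  QalX (CATTG, off=1): no sites
  SqiV GTCA/4: at [201, 214, 230] ⇒ [205, 218, 234]
  RvuIII CTGC/3: at [53, 242] ⇒ [56, 245]

All cut coordinates (distinct, sorted): [56, 205, 218, 233, 234, 245]

Fragment lengths:
  [0,56): 56 bp
  [56,205): 149 bp
  [205,218): 13 bp
  [218,233): 15 bp
  [233,234): 1 bp
  [234,245): 11 bp
  [245,276): 31 bp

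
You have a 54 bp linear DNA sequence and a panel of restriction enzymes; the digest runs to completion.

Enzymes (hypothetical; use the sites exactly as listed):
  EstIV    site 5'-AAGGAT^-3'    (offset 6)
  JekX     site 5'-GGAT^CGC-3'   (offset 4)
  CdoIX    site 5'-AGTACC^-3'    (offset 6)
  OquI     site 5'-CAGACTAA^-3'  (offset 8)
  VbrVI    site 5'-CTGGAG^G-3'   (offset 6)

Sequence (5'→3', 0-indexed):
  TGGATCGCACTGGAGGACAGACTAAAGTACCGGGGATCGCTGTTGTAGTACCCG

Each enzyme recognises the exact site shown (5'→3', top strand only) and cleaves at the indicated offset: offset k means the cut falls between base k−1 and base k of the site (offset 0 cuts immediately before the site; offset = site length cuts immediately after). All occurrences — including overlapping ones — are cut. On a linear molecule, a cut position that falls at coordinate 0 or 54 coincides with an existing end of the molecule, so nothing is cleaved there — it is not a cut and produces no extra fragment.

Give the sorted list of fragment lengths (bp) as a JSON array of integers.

Site scan:
  EstIV (AAGGAT, off=6): no sites
  JekX GGATCGC/4: at [1, 33] ⇒ [5, 37]
  CdoIX AGTACC/6: at [25, 46] ⇒ [31, 52]
  OquI CAGACTAA/8: at [17] ⇒ [25]
  VbrVI CTGGAGG/6: at [9] ⇒ [15]

All cut coordinates (distinct, sorted): [5, 15, 25, 31, 37, 52]

Fragments:
  [0,5): 5 bp
  [5,15): 10 bp
  [15,25): 10 bp
  [25,31): 6 bp
  [31,37): 6 bp
  [37,52): 15 bp
  [52,54): 2 bp

[2,5,6,6,10,10,15]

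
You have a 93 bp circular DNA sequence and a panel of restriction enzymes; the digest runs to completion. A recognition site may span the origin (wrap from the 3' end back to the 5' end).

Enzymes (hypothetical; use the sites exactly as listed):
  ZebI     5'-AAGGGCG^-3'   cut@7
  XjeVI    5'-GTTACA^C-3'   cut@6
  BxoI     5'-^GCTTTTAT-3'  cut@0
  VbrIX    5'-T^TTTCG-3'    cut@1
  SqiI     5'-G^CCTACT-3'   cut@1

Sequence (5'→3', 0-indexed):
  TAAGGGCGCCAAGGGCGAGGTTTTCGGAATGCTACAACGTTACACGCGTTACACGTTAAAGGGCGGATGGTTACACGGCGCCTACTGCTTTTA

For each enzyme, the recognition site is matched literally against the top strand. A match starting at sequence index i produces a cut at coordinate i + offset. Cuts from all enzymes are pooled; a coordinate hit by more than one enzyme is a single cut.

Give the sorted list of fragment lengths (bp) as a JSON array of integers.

[4,5,6,9,9,10,12,15,23]

Per-enzyme occurrences:
  ZebI AAGGGCG/7: at [1, 10, 58] ⇒ [8, 17, 65]
  XjeVI GTTACAC/6: at [38, 47, 69] ⇒ [44, 53, 75]
  BxoI GCTTTTAT/0: at [86] ⇒ [86]
  VbrIX TTTTCG/1: at [20] ⇒ [21]
  SqiI GCCTACT/1: at [79] ⇒ [80]

All cut coordinates (distinct, sorted): [8, 17, 21, 44, 53, 65, 75, 80, 86]

Fragment lengths:
  8→17: 9 bp
  17→21: 4 bp
  21→44: 23 bp
  44→53: 9 bp
  53→65: 12 bp
  65→75: 10 bp
  75→80: 5 bp
  80→86: 6 bp
  86→8 (wrap): 93-86+8 = 15 bp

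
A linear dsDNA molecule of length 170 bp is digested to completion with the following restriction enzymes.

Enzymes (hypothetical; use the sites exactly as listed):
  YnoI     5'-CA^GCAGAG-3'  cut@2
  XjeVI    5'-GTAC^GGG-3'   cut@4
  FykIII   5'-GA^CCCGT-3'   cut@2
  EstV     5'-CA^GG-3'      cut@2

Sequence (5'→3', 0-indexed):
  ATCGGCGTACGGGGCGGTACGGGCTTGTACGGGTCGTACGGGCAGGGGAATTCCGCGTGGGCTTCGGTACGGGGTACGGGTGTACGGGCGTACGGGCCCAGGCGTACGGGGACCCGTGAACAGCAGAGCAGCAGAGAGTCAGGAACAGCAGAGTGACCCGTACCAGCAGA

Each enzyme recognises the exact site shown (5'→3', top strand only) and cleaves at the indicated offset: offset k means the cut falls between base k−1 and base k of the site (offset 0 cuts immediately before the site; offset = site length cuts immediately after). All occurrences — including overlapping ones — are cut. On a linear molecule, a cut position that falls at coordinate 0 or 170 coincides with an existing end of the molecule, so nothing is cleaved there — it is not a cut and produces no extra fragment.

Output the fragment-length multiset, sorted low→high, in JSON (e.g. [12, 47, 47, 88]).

[5,5,6,7,7,7,8,8,8,9,9,10,10,10,10,11,14,26]

Site scan:
  YnoI (CAGCAGAG, off=2): starts [120, 128, 145] → cuts [122, 130, 147]
  XjeVI (GTACGGG, off=4): starts [6, 16, 26, 35, 66, 73, 81, 89, 103] → cuts [10, 20, 30, 39, 70, 77, 85, 93, 107]
  FykIII (GACCCGT, off=2): starts [110, 154] → cuts [112, 156]
  EstV (CAGG, off=2): starts [42, 98, 139] → cuts [44, 100, 141]

All cut coordinates (distinct, sorted): [10, 20, 30, 39, 44, 70, 77, 85, 93, 100, 107, 112, 122, 130, 141, 147, 156]

Fragments:
  [0,10): 10 bp
  [10,20): 10 bp
  [20,30): 10 bp
  [30,39): 9 bp
  [39,44): 5 bp
  [44,70): 26 bp
  [70,77): 7 bp
  [77,85): 8 bp
  [85,93): 8 bp
  [93,100): 7 bp
  [100,107): 7 bp
  [107,112): 5 bp
  [112,122): 10 bp
  [122,130): 8 bp
  [130,141): 11 bp
  [141,147): 6 bp
  [147,156): 9 bp
  [156,170): 14 bp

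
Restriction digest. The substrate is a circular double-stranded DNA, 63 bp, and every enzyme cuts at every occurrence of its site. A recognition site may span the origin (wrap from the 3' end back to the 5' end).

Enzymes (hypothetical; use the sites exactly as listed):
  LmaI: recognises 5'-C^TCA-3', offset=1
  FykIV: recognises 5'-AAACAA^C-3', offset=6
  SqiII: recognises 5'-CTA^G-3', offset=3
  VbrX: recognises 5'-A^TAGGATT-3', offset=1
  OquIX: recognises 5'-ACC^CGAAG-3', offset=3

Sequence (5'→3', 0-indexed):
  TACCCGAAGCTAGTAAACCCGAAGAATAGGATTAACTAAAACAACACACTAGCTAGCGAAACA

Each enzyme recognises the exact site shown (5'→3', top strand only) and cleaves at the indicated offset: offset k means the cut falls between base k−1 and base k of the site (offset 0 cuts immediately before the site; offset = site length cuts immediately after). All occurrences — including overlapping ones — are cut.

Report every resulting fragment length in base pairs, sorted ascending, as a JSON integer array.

[4,7,7,7,8,12,18]

Scan for sites:
  LmaI (CTCA, off=1): no sites
  FykIV AAACAAC/6: at [38] ⇒ [44]
  SqiII CTAG/3: at [9, 48, 52] ⇒ [12, 51, 55]
  VbrX ATAGGATT/1: at [25] ⇒ [26]
  OquIX ACCCGAAG/3: at [1, 16] ⇒ [4, 19]

Pooled cuts: [4, 12, 19, 26, 44, 51, 55]

Fragments:
  4→12: 8 bp
  12→19: 7 bp
  19→26: 7 bp
  26→44: 18 bp
  44→51: 7 bp
  51→55: 4 bp
  55→4 (wrap): 63-55+4 = 12 bp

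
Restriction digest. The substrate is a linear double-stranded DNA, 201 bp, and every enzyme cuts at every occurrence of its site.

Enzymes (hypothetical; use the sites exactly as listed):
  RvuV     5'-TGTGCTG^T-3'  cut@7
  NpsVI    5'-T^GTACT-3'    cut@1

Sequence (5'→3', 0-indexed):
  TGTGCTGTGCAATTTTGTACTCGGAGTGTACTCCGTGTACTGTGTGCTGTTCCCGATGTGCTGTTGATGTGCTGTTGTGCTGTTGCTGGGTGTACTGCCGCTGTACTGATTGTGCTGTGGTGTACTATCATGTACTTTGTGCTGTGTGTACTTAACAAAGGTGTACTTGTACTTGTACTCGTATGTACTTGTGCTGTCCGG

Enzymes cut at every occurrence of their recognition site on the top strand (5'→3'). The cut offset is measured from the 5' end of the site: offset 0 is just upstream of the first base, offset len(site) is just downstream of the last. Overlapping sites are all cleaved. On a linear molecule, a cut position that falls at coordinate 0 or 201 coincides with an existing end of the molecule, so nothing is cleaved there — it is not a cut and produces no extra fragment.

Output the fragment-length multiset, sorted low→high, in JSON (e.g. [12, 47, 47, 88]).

Site scan:
  RvuV (TGTGCTGT, off=7): starts [0, 42, 56, 67, 75, 110, 137, 189] → cuts [7, 49, 63, 74, 82, 117, 144, 196]
  NpsVI (TGTACT, off=1): starts [15, 26, 35, 90, 101, 120, 130, 146, 161, 167, 173, 183] → cuts [16, 27, 36, 91, 102, 121, 131, 147, 162, 168, 174, 184]

Pooled cuts: [7, 16, 27, 36, 49, 63, 74, 82, 91, 102, 117, 121, 131, 144, 147, 162, 168, 174, 184, 196]

Fragment lengths:
  [0,7): 7 bp
  [7,16): 9 bp
  [16,27): 11 bp
  [27,36): 9 bp
  [36,49): 13 bp
  [49,63): 14 bp
  [63,74): 11 bp
  [74,82): 8 bp
  [82,91): 9 bp
  [91,102): 11 bp
  [102,117): 15 bp
  [117,121): 4 bp
  [121,131): 10 bp
  [131,144): 13 bp
  [144,147): 3 bp
  [147,162): 15 bp
  [162,168): 6 bp
  [168,174): 6 bp
  [174,184): 10 bp
  [184,196): 12 bp
  [196,201): 5 bp

[3,4,5,6,6,7,8,9,9,9,10,10,11,11,11,12,13,13,14,15,15]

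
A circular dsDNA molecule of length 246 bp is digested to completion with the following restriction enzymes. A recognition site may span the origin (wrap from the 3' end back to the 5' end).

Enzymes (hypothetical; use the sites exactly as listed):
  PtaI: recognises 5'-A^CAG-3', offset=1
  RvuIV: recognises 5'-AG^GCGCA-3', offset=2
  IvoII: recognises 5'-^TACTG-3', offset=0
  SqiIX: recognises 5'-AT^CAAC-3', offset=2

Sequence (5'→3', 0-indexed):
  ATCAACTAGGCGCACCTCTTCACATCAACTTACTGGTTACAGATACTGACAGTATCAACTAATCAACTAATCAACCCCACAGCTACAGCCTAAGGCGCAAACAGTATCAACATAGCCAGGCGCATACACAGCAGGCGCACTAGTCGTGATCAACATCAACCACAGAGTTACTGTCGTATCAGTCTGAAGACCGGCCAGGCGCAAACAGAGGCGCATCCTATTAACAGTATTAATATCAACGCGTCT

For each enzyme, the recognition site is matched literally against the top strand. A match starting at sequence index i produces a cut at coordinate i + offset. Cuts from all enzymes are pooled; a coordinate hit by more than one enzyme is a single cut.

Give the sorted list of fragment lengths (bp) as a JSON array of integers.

[4,5,5,6,6,6,6,6,6,6,6,7,7,7,8,8,8,9,9,9,12,12,12,14,16,16,30]

Site scan:
  PtaI ACAG/1: at [38, 48, 78, 84, 100, 127, 161, 204, 223] ⇒ [39, 49, 79, 85, 101, 128, 162, 205, 224]
  RvuIV AGGCGCA/2: at [7, 92, 117, 132, 196, 208] ⇒ [9, 94, 119, 134, 198, 210]
  IvoII TACTG/0: at [30, 43, 168] ⇒ [30, 43, 168]
  SqiIX ATCAAC/2: at [0, 23, 53, 61, 69, 105, 148, 154, 234] ⇒ [2, 25, 55, 63, 71, 107, 150, 156, 236]

Pooled cuts: [2, 9, 25, 30, 39, 43, 49, 55, 63, 71, 79, 85, 94, 101, 107, 119, 128, 134, 150, 156, 162, 168, 198, 205, 210, 224, 236]

Fragment lengths:
  2→9: 7 bp
  9→25: 16 bp
  25→30: 5 bp
  30→39: 9 bp
  39→43: 4 bp
  43→49: 6 bp
  49→55: 6 bp
  55→63: 8 bp
  63→71: 8 bp
  71→79: 8 bp
  79→85: 6 bp
  85→94: 9 bp
  94→101: 7 bp
  101→107: 6 bp
  107→119: 12 bp
  119→128: 9 bp
  128→134: 6 bp
  134→150: 16 bp
  150→156: 6 bp
  156→162: 6 bp
  162→168: 6 bp
  168→198: 30 bp
  198→205: 7 bp
  205→210: 5 bp
  210→224: 14 bp
  224→236: 12 bp
  236→2 (wrap): 246-236+2 = 12 bp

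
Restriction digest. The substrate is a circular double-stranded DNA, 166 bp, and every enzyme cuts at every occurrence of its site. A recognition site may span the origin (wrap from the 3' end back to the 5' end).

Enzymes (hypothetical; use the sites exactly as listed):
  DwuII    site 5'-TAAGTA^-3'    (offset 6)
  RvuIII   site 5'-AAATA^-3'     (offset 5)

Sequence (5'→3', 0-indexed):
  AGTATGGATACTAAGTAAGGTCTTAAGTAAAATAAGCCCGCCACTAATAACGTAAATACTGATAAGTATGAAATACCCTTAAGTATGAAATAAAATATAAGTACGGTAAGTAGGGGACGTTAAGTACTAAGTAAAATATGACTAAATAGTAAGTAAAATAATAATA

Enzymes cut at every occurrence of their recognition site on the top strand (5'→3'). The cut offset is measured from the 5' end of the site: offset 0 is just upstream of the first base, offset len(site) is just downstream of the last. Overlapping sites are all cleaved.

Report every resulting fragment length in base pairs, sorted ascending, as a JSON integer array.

Scan for sites:
  DwuII (TAAGTA, off=6): starts [11, 23, 62, 79, 97, 106, 120, 127, 149, 164] → cuts [4, 17, 29, 68, 85, 103, 112, 126, 133, 155]
  RvuIII (AAATA, off=5): starts [29, 53, 70, 87, 92, 133, 143, 155] → cuts [34, 58, 75, 92, 97, 138, 148, 160]

Pooled cuts: [4, 17, 29, 34, 58, 68, 75, 85, 92, 97, 103, 112, 126, 133, 138, 148, 155, 160]

Fragment lengths:
  4→17: 13 bp
  17→29: 12 bp
  29→34: 5 bp
  34→58: 24 bp
  58→68: 10 bp
  68→75: 7 bp
  75→85: 10 bp
  85→92: 7 bp
  92→97: 5 bp
  97→103: 6 bp
  103→112: 9 bp
  112→126: 14 bp
  126→133: 7 bp
  133→138: 5 bp
  138→148: 10 bp
  148→155: 7 bp
  155→160: 5 bp
  160→4 (wrap): 166-160+4 = 10 bp

[5,5,5,5,6,7,7,7,7,9,10,10,10,10,12,13,14,24]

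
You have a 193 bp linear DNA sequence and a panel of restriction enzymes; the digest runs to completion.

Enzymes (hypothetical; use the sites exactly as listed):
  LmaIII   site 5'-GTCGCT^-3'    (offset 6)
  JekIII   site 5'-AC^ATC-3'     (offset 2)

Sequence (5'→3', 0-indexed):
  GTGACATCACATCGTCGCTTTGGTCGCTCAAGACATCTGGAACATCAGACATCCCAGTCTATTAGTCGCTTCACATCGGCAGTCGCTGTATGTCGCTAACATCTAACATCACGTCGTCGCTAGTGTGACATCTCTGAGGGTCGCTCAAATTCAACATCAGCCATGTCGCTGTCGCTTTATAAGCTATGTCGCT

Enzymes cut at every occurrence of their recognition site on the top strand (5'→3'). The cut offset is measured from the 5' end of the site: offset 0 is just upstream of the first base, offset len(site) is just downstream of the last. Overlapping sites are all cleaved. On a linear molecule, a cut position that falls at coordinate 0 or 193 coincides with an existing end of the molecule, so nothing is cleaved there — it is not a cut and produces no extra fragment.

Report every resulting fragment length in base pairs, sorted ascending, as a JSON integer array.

Per-enzyme occurrences:
  LmaIII GTCGCT/6: at [13, 22, 64, 81, 91, 115, 139, 164, 170, 187] ⇒ [19, 28, 70, 87, 97, 121, 145, 170, 176] (position 193 is a terminus of the linear molecule — no cut)
  JekIII ACATC/2: at [3, 8, 32, 41, 48, 72, 98, 105, 127, 153] ⇒ [5, 10, 34, 43, 50, 74, 100, 107, 129, 155]

All cut coordinates (distinct, sorted): [5, 10, 19, 28, 34, 43, 50, 70, 74, 87, 97, 100, 107, 121, 129, 145, 155, 170, 176]

Fragment lengths:
  [0,5): 5 bp
  [5,10): 5 bp
  [10,19): 9 bp
  [19,28): 9 bp
  [28,34): 6 bp
  [34,43): 9 bp
  [43,50): 7 bp
  [50,70): 20 bp
  [70,74): 4 bp
  [74,87): 13 bp
  [87,97): 10 bp
  [97,100): 3 bp
  [100,107): 7 bp
  [107,121): 14 bp
  [121,129): 8 bp
  [129,145): 16 bp
  [145,155): 10 bp
  [155,170): 15 bp
  [170,176): 6 bp
  [176,193): 17 bp

[3,4,5,5,6,6,7,7,8,9,9,9,10,10,13,14,15,16,17,20]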